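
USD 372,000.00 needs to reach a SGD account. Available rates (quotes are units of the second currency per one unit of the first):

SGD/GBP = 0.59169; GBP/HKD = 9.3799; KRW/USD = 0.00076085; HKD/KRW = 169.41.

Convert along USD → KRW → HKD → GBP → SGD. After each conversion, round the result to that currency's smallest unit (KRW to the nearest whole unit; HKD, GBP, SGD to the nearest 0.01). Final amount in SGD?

USD 372,000.00 ÷ 0.00076085 = KRW 488,926,858
KRW 488,926,858 ÷ 169.41 = HKD 2,886,056.66
HKD 2,886,056.66 ÷ 9.3799 = GBP 307,685.23
GBP 307,685.23 ÷ 0.59169 = SGD 520,010.87

SGD 520,010.87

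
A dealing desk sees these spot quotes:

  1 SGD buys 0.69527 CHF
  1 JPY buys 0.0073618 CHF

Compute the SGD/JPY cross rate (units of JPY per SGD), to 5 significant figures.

1 SGD × 0.69527 = 0.69527 CHF
0.69527 CHF ÷ 0.0073618 = 94.4429 JPY

SGD/JPY = 94.443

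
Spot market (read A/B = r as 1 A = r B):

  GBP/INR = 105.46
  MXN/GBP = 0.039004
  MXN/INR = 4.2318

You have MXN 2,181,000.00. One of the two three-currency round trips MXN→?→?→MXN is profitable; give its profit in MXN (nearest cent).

Profit: MXN 62,798.66

Profitable loop is MXN → INR → GBP → MXN:
MXN 2,181,000.00 × 4.2318 = INR 9,229,555.80
INR 9,229,555.80 ÷ 105.46 = GBP 87,517.12
GBP 87,517.12 ÷ 0.039004 = MXN 2,243,798.66
Profit = MXN 2,243,798.66 − MXN 2,181,000.00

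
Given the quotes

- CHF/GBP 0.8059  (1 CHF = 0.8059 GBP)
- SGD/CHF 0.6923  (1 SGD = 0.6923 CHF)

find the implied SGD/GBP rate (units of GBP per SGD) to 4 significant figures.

1 SGD × 0.6923 = 0.6923 CHF
0.6923 CHF × 0.8059 = 0.557925 GBP

SGD/GBP = 0.5579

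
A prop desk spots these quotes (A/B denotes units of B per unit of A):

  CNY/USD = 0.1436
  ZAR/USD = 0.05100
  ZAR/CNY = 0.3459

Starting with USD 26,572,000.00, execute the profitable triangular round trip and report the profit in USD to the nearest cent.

Profitable loop is USD → CNY → ZAR → USD:
USD 26,572,000.00 ÷ 0.1436 = CNY 185,041,782.73
CNY 185,041,782.73 ÷ 0.3459 = ZAR 534,957,452.24
ZAR 534,957,452.24 × 0.05100 = USD 27,282,830.06
Profit = USD 27,282,830.06 − USD 26,572,000.00

Profit: USD 710,830.06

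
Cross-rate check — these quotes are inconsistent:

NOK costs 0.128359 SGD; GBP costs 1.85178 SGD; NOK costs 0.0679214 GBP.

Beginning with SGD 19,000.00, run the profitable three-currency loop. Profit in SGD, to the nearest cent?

Profit: SGD 390.27

Profitable loop is SGD → GBP → NOK → SGD:
SGD 19,000.00 ÷ 1.85178 = GBP 10,260.40
GBP 10,260.40 ÷ 0.0679214 = NOK 151,062.82
NOK 151,062.82 × 0.128359 = SGD 19,390.27
Profit = SGD 19,390.27 − SGD 19,000.00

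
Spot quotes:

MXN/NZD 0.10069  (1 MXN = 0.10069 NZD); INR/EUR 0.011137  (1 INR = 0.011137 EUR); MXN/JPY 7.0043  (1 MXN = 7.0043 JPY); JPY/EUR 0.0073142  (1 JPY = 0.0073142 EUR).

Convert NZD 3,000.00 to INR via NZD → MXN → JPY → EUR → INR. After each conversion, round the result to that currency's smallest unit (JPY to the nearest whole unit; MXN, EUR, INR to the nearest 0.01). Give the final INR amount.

NZD 3,000.00 ÷ 0.10069 = MXN 29,794.42
MXN 29,794.42 × 7.0043 = JPY 208,689
JPY 208,689 × 0.0073142 = EUR 1,526.39
EUR 1,526.39 ÷ 0.011137 = INR 137,055.76

INR 137,055.76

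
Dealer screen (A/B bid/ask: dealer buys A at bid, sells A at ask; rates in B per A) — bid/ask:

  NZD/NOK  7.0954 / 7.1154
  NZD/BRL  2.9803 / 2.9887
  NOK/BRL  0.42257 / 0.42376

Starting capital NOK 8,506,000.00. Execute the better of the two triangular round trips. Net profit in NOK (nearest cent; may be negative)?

Net profit: NOK 27,331.16

Best loop NOK → BRL → NZD → NOK:
NOK 8,506,000.00 × 0.42257 (sell NOK at bid) = BRL 3,594,380.42
BRL 3,594,380.42 ÷ 2.9887 (buy NZD at ask) = NZD 1,202,656.81
NZD 1,202,656.81 × 7.0954 (sell NZD at bid) = NOK 8,533,331.16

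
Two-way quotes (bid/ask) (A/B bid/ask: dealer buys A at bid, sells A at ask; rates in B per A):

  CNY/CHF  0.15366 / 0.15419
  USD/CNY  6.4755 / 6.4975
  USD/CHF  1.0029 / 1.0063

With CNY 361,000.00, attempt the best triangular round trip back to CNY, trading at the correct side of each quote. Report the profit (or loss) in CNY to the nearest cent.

Net profit: CNY 378.52

Best loop CNY → USD → CHF → CNY:
CNY 361,000.00 ÷ 6.4975 (buy USD at ask) = USD 55,559.83
USD 55,559.83 × 1.0029 (sell USD at bid) = CHF 55,720.95
CHF 55,720.95 ÷ 0.15419 (buy CNY at ask) = CNY 361,378.52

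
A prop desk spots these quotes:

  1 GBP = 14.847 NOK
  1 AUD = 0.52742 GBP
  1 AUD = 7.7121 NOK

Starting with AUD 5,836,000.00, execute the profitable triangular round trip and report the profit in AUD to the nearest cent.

Profit: AUD 89,676.44

Profitable loop is AUD → GBP → NOK → AUD:
AUD 5,836,000.00 × 0.52742 = GBP 3,078,023.12
GBP 3,078,023.12 × 14.847 = NOK 45,699,409.26
NOK 45,699,409.26 ÷ 7.7121 = AUD 5,925,676.44
Profit = AUD 5,925,676.44 − AUD 5,836,000.00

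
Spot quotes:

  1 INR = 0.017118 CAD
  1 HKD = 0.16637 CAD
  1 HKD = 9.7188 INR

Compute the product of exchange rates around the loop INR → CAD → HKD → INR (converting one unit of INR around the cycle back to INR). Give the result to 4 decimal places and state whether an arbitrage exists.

Around INR → CAD → HKD → INR: 1 × 0.017118 ÷ 0.16637 × 9.7188 = 0.999978
Product ≈ 1 (deviation 0.002%, within rounding noise).

1.0000 (no arbitrage)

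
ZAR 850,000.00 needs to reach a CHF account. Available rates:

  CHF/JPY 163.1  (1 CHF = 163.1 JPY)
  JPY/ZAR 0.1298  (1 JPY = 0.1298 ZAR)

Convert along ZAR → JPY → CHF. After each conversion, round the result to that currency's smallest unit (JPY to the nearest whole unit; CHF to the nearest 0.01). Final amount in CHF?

ZAR 850,000.00 ÷ 0.1298 = JPY 6,548,536
JPY 6,548,536 ÷ 163.1 = CHF 40,150.44

CHF 40,150.44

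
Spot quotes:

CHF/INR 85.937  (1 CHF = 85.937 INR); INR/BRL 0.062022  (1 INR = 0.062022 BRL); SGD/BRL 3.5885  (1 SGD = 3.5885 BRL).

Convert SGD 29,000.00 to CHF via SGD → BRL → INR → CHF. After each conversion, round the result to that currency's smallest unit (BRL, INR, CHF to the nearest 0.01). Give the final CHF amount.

SGD 29,000.00 × 3.5885 = BRL 104,066.50
BRL 104,066.50 ÷ 0.062022 = INR 1,677,896.55
INR 1,677,896.55 ÷ 85.937 = CHF 19,524.73

CHF 19,524.73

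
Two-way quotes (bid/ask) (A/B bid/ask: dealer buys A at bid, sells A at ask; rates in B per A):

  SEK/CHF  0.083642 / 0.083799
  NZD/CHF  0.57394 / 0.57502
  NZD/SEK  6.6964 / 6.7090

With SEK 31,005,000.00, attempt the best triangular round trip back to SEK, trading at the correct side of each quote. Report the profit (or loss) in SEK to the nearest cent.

Net profit: SEK 647,032.36

Best loop SEK → NZD → CHF → SEK:
SEK 31,005,000.00 ÷ 6.7090 (buy NZD at ask) = NZD 4,621,404.08
NZD 4,621,404.08 × 0.57394 (sell NZD at bid) = CHF 2,652,408.66
CHF 2,652,408.66 ÷ 0.083799 (buy SEK at ask) = SEK 31,652,032.36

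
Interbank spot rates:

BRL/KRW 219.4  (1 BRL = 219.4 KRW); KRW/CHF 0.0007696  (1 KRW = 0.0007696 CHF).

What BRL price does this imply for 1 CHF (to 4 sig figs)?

CHF/BRL = 5.922

1 CHF ÷ 0.0007696 = 1299.38 KRW
1299.38 KRW ÷ 219.4 = 5.92241 BRL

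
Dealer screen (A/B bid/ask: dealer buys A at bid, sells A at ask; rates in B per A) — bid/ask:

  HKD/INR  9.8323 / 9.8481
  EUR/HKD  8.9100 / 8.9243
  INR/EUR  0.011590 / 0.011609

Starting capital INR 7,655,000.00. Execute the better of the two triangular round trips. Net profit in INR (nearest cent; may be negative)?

Net profit: INR 117,512.98

Best loop INR → EUR → HKD → INR:
INR 7,655,000.00 × 0.011590 (sell INR at bid) = EUR 88,721.45
EUR 88,721.45 × 8.9100 (sell EUR at bid) = HKD 790,508.12
HKD 790,508.12 × 9.8323 (sell HKD at bid) = INR 7,772,512.98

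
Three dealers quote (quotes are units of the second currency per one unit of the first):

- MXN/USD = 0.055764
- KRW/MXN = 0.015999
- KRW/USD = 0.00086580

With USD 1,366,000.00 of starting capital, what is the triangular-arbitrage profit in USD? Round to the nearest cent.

Profit: USD 41,602.00

Profitable loop is USD → KRW → MXN → USD:
USD 1,366,000.00 ÷ 0.00086580 = KRW 1,577,731,578
KRW 1,577,731,578 × 0.015999 = MXN 25,242,127.51
MXN 25,242,127.51 × 0.055764 = USD 1,407,602.00
Profit = USD 1,407,602.00 − USD 1,366,000.00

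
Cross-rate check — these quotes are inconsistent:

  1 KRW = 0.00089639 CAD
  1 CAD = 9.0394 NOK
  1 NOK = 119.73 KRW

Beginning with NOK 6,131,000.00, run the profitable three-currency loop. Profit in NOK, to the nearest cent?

Profit: NOK 188,631.08

Profitable loop is NOK → CAD → KRW → NOK:
NOK 6,131,000.00 ÷ 9.0394 = CAD 678,252.98
CAD 678,252.98 ÷ 0.00089639 = KRW 756,649,429
KRW 756,649,429 ÷ 119.73 = NOK 6,319,631.08
Profit = NOK 6,319,631.08 − NOK 6,131,000.00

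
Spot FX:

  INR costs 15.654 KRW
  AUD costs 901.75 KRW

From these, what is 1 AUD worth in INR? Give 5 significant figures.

AUD/INR = 57.605

1 AUD × 901.75 = 901.75 KRW
901.75 KRW ÷ 15.654 = 57.6051 INR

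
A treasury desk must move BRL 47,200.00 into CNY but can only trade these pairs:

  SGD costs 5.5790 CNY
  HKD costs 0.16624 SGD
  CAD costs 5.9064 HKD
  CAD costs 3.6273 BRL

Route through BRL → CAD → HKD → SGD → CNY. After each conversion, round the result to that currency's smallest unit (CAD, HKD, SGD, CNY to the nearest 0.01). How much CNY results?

CNY 71,280.87

BRL 47,200.00 ÷ 3.6273 = CAD 13,012.43
CAD 13,012.43 × 5.9064 = HKD 76,856.62
HKD 76,856.62 × 0.16624 = SGD 12,776.64
SGD 12,776.64 × 5.5790 = CNY 71,280.87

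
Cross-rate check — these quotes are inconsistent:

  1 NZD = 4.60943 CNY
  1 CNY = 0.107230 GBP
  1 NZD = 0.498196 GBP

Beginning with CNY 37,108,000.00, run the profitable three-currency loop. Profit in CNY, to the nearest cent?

Profit: CNY 294,811.98

Profitable loop is CNY → NZD → GBP → CNY:
CNY 37,108,000.00 ÷ 4.60943 = NZD 8,050,453.09
NZD 8,050,453.09 × 0.498196 = GBP 4,010,703.53
GBP 4,010,703.53 ÷ 0.107230 = CNY 37,402,811.98
Profit = CNY 37,402,811.98 − CNY 37,108,000.00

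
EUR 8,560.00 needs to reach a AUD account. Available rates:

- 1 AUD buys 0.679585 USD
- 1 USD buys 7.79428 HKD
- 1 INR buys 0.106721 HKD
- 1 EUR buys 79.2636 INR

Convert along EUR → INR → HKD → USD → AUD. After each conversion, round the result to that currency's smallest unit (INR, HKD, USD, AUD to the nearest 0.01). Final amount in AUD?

AUD 13,670.28

EUR 8,560.00 × 79.2636 = INR 678,496.42
INR 678,496.42 × 0.106721 = HKD 72,409.82
HKD 72,409.82 ÷ 7.79428 = USD 9,290.12
USD 9,290.12 ÷ 0.679585 = AUD 13,670.28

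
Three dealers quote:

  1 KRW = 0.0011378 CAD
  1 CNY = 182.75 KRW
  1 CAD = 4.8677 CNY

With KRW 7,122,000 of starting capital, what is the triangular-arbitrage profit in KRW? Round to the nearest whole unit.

Profitable loop is KRW → CAD → CNY → KRW:
KRW 7,122,000 × 0.0011378 = CAD 8,103.41
CAD 8,103.41 × 4.8677 = CNY 39,444.98
CNY 39,444.98 × 182.75 = KRW 7,208,569
Profit = KRW 7,208,569 − KRW 7,122,000

Profit: KRW 86,569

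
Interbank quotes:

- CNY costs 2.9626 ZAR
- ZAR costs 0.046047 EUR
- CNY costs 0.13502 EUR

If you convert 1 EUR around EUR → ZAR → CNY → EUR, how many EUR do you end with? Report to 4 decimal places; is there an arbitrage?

Around EUR → ZAR → CNY → EUR: 1 ÷ 0.046047 ÷ 2.9626 × 0.13502 = 0.989746
Product < 1; profitable direction is EUR → CNY → ZAR → EUR.

0.9897 (arbitrage exists)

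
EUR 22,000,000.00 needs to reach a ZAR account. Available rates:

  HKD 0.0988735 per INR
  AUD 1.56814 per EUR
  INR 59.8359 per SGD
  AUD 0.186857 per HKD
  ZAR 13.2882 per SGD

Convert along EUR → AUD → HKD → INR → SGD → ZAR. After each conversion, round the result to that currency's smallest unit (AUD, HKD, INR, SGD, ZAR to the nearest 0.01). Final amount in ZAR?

EUR 22,000,000.00 × 1.56814 = AUD 34,499,080.00
AUD 34,499,080.00 ÷ 0.186857 = HKD 184,628,245.13
HKD 184,628,245.13 ÷ 0.0988735 = INR 1,867,317,786.16
INR 1,867,317,786.16 ÷ 59.8359 = SGD 31,207,315.11
SGD 31,207,315.11 × 13.2882 = ZAR 414,689,044.64

ZAR 414,689,044.64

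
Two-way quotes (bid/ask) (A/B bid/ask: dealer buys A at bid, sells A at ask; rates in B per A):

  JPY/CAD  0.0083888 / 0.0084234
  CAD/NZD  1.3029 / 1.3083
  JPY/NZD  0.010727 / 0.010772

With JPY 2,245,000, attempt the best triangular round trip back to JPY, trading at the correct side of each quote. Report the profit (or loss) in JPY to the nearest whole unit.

Net profit: JPY 32,880

Best loop JPY → CAD → NZD → JPY:
JPY 2,245,000 × 0.0083888 (sell JPY at bid) = CAD 18,832.86
CAD 18,832.86 × 1.3029 (sell CAD at bid) = NZD 24,537.33
NZD 24,537.33 ÷ 0.010772 (buy JPY at ask) = JPY 2,277,880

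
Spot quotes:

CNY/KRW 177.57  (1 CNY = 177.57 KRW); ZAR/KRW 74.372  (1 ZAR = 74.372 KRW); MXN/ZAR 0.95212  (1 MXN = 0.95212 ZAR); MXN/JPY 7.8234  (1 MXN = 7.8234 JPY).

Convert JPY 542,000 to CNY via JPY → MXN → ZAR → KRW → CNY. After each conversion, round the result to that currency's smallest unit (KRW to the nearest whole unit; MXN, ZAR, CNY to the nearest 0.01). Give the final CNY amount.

CNY 27,627.10

JPY 542,000 ÷ 7.8234 = MXN 69,279.34
MXN 69,279.34 × 0.95212 = ZAR 65,962.25
ZAR 65,962.25 × 74.372 = KRW 4,905,744
KRW 4,905,744 ÷ 177.57 = CNY 27,627.10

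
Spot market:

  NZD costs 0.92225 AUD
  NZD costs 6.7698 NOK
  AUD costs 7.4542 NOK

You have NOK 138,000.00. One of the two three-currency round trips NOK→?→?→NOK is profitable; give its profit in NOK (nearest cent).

Profitable loop is NOK → NZD → AUD → NOK:
NOK 138,000.00 ÷ 6.7698 = NZD 20,384.65
NZD 20,384.65 × 0.92225 = AUD 18,799.74
AUD 18,799.74 × 7.4542 = NOK 140,137.04
Profit = NOK 140,137.04 − NOK 138,000.00

Profit: NOK 2,137.04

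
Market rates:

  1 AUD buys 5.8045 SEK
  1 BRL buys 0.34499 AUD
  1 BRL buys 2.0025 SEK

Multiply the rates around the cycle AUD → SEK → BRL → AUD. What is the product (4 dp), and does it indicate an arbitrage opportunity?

Around AUD → SEK → BRL → AUD: 1 × 5.8045 ÷ 2.0025 × 0.34499 = 0.999997
Product ≈ 1 (deviation 0.000%, within rounding noise).

1.0000 (no arbitrage)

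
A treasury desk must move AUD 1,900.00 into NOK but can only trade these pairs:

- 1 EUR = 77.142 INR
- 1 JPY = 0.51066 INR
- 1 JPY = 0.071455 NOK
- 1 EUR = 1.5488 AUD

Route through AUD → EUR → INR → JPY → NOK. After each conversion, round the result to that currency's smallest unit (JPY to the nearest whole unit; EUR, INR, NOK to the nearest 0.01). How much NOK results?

AUD 1,900.00 ÷ 1.5488 = EUR 1,226.76
EUR 1,226.76 × 77.142 = INR 94,634.72
INR 94,634.72 ÷ 0.51066 = JPY 185,318
JPY 185,318 × 0.071455 = NOK 13,241.90

NOK 13,241.90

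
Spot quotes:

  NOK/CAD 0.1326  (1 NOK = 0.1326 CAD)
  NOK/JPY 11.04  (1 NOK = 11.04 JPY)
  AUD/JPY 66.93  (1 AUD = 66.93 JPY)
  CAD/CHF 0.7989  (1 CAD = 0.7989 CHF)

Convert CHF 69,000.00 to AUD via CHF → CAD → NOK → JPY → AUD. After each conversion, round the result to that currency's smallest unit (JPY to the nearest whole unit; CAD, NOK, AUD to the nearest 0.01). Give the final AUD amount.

AUD 107,438.86

CHF 69,000.00 ÷ 0.7989 = CAD 86,368.76
CAD 86,368.76 ÷ 0.1326 = NOK 651,348.11
NOK 651,348.11 × 11.04 = JPY 7,190,883
JPY 7,190,883 ÷ 66.93 = AUD 107,438.86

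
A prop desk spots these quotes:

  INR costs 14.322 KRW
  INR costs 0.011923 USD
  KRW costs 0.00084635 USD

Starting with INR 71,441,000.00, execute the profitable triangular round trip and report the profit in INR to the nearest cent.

Profitable loop is INR → KRW → USD → INR:
INR 71,441,000.00 × 14.322 = KRW 1,023,178,002
KRW 1,023,178,002 × 0.00084635 = USD 865,966.70
USD 865,966.70 ÷ 0.011923 = INR 72,629,933.91
Profit = INR 72,629,933.91 − INR 71,441,000.00

Profit: INR 1,188,933.91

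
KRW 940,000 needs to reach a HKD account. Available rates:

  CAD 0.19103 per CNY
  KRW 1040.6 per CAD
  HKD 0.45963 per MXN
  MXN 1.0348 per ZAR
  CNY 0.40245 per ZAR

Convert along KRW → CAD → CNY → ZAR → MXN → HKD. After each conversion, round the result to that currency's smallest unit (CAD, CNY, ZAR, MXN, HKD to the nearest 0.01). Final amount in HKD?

HKD 5,588.53

KRW 940,000 ÷ 1040.6 = CAD 903.33
CAD 903.33 ÷ 0.19103 = CNY 4,728.73
CNY 4,728.73 ÷ 0.40245 = ZAR 11,749.86
ZAR 11,749.86 × 1.0348 = MXN 12,158.76
MXN 12,158.76 × 0.45963 = HKD 5,588.53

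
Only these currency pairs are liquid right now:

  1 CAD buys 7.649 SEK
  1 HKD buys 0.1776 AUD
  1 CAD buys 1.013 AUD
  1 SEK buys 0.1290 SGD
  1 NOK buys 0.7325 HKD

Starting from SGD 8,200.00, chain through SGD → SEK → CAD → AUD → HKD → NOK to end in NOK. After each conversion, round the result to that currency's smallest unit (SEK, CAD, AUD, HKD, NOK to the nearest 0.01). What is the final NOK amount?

NOK 64,710.98

SGD 8,200.00 ÷ 0.1290 = SEK 63,565.89
SEK 63,565.89 ÷ 7.649 = CAD 8,310.35
CAD 8,310.35 × 1.013 = AUD 8,418.38
AUD 8,418.38 ÷ 0.1776 = HKD 47,400.79
HKD 47,400.79 ÷ 0.7325 = NOK 64,710.98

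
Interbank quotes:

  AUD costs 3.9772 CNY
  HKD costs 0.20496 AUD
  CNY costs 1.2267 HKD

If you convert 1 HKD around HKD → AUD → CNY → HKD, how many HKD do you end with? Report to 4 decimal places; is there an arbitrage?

1.0000 (no arbitrage)

Around HKD → AUD → CNY → HKD: 1 × 0.20496 × 3.9772 × 1.2267 = 0.999965
Product ≈ 1 (deviation 0.003%, within rounding noise).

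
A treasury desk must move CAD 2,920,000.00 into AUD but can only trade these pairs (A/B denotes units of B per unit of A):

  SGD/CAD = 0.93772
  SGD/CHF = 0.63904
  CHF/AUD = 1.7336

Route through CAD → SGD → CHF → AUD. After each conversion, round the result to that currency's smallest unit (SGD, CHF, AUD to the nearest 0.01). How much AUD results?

AUD 3,449,741.99

CAD 2,920,000.00 ÷ 0.93772 = SGD 3,113,935.93
SGD 3,113,935.93 × 0.63904 = CHF 1,989,929.62
CHF 1,989,929.62 × 1.7336 = AUD 3,449,741.99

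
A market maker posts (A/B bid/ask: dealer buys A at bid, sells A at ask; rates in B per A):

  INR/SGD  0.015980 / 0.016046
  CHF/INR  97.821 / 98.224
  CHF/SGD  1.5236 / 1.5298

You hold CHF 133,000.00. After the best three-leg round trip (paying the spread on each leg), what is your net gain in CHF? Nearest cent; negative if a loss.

Best loop CHF → INR → SGD → CHF:
CHF 133,000.00 × 97.821 (sell CHF at bid) = INR 13,010,193.00
INR 13,010,193.00 × 0.015980 (sell INR at bid) = SGD 207,902.88
SGD 207,902.88 ÷ 1.5298 (buy CHF at ask) = CHF 135,902.00

Net profit: CHF 2,902.00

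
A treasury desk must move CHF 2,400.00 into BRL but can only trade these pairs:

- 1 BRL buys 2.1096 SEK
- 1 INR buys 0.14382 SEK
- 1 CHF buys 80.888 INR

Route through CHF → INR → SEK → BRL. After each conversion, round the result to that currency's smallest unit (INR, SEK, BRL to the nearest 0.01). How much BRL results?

BRL 13,234.71

CHF 2,400.00 × 80.888 = INR 194,131.20
INR 194,131.20 × 0.14382 = SEK 27,919.95
SEK 27,919.95 ÷ 2.1096 = BRL 13,234.71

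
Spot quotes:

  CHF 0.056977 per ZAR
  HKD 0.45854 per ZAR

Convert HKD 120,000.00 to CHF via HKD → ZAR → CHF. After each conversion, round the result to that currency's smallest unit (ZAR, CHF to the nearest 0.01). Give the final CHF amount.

HKD 120,000.00 ÷ 0.45854 = ZAR 261,700.18
ZAR 261,700.18 × 0.056977 = CHF 14,910.89

CHF 14,910.89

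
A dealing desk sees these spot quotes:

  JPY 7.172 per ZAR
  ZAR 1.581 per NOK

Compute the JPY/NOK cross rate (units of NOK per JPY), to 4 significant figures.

JPY/NOK = 0.08819

1 JPY ÷ 7.172 = 0.139431 ZAR
0.139431 ZAR ÷ 1.581 = 0.0881917 NOK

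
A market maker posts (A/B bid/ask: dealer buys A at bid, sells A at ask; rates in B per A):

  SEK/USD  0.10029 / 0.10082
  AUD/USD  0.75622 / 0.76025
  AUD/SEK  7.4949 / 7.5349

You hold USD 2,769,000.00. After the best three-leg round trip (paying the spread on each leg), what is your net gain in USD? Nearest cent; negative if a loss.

Best loop USD → SEK → AUD → USD:
USD 2,769,000.00 ÷ 0.10082 (buy SEK at ask) = SEK 27,464,788.73
SEK 27,464,788.73 ÷ 7.5349 (buy AUD at ask) = AUD 3,645,010.38
AUD 3,645,010.38 × 0.75622 (sell AUD at bid) = USD 2,756,429.75

Net result: USD -12,570.25 (no profitable arbitrage after spreads)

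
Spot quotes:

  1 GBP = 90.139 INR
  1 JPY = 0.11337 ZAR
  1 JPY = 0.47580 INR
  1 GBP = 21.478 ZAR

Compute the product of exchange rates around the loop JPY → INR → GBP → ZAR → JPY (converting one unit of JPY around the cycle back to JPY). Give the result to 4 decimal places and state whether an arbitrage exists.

Around JPY → INR → GBP → ZAR → JPY: 1 × 0.47580 ÷ 90.139 × 21.478 ÷ 0.11337 = 1.000017
Product ≈ 1 (deviation 0.002%, within rounding noise).

1.0000 (no arbitrage)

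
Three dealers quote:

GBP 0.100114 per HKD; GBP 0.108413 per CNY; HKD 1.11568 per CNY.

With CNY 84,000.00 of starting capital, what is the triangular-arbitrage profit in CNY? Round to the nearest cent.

Profitable loop is CNY → HKD → GBP → CNY:
CNY 84,000.00 × 1.11568 = HKD 93,717.12
HKD 93,717.12 × 0.100114 = GBP 9,382.40
GBP 9,382.40 ÷ 0.108413 = CNY 86,543.09
Profit = CNY 86,543.09 − CNY 84,000.00

Profit: CNY 2,543.09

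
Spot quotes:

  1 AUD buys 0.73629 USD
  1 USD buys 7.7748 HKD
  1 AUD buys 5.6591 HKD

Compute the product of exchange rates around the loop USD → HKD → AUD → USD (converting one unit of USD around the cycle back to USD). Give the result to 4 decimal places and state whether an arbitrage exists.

Around USD → HKD → AUD → USD: 1 × 7.7748 ÷ 5.6591 × 0.73629 = 1.011558
Product > 1; profitable direction is USD → HKD → AUD → USD.

1.0116 (arbitrage exists)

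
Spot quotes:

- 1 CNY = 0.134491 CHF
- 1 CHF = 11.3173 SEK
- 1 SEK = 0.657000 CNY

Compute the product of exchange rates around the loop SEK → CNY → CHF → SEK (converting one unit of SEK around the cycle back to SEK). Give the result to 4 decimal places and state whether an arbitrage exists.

1.0000 (no arbitrage)

Around SEK → CNY → CHF → SEK: 1 × 0.657000 × 0.134491 × 11.3173 = 1.000003
Product ≈ 1 (deviation 0.000%, within rounding noise).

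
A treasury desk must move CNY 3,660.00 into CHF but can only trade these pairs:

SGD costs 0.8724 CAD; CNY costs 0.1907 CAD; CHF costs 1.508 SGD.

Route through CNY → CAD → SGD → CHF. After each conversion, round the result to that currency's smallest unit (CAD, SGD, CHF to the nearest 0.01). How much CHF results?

CHF 530.54

CNY 3,660.00 × 0.1907 = CAD 697.96
CAD 697.96 ÷ 0.8724 = SGD 800.05
SGD 800.05 ÷ 1.508 = CHF 530.54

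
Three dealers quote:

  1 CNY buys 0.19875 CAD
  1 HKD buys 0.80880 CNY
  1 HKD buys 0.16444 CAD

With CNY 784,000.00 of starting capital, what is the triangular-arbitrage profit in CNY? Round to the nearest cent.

Profit: CNY 18,001.63

Profitable loop is CNY → HKD → CAD → CNY:
CNY 784,000.00 ÷ 0.80880 = HKD 969,337.29
HKD 969,337.29 × 0.16444 = CAD 159,397.82
CAD 159,397.82 ÷ 0.19875 = CNY 802,001.63
Profit = CNY 802,001.63 − CNY 784,000.00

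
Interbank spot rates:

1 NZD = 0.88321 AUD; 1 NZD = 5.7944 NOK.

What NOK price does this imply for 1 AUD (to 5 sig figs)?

1 AUD ÷ 0.88321 = 1.13223 NZD
1.13223 NZD × 5.7944 = 6.56061 NOK

AUD/NOK = 6.5606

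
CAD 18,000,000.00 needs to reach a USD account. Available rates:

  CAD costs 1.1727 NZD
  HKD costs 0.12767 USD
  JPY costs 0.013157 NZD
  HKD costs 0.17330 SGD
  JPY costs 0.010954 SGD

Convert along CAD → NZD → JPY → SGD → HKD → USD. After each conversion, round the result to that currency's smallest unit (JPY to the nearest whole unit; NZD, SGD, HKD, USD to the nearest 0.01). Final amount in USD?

USD 12,946,893.87

CAD 18,000,000.00 × 1.1727 = NZD 21,108,600.00
NZD 21,108,600.00 ÷ 0.013157 = JPY 1,604,362,697
JPY 1,604,362,697 × 0.010954 = SGD 17,574,188.98
SGD 17,574,188.98 ÷ 0.17330 = HKD 101,409,053.55
HKD 101,409,053.55 × 0.12767 = USD 12,946,893.87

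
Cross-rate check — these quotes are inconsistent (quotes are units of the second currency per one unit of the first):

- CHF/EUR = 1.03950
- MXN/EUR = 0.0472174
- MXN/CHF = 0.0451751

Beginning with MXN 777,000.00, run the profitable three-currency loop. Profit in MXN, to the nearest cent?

Profitable loop is MXN → EUR → CHF → MXN:
MXN 777,000.00 × 0.0472174 = EUR 36,687.92
EUR 36,687.92 ÷ 1.03950 = CHF 35,293.81
CHF 35,293.81 ÷ 0.0451751 = MXN 781,266.98
Profit = MXN 781,266.98 − MXN 777,000.00

Profit: MXN 4,266.98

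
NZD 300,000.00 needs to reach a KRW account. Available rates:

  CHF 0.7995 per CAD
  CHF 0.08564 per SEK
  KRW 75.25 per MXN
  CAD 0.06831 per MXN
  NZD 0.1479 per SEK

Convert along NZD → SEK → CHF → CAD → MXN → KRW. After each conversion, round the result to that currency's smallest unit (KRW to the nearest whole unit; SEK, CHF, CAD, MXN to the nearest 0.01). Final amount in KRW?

KRW 239,350,036

NZD 300,000.00 ÷ 0.1479 = SEK 2,028,397.57
SEK 2,028,397.57 × 0.08564 = CHF 173,711.97
CHF 173,711.97 ÷ 0.7995 = CAD 217,275.76
CAD 217,275.76 ÷ 0.06831 = MXN 3,180,731.37
MXN 3,180,731.37 × 75.25 = KRW 239,350,036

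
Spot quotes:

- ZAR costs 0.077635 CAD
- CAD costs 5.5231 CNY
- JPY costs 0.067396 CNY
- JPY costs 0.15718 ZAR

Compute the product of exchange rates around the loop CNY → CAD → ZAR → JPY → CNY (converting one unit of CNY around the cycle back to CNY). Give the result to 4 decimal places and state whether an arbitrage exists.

1.0000 (no arbitrage)

Around CNY → CAD → ZAR → JPY → CNY: 1 ÷ 5.5231 ÷ 0.077635 ÷ 0.15718 × 0.067396 = 0.999992
Product ≈ 1 (deviation 0.001%, within rounding noise).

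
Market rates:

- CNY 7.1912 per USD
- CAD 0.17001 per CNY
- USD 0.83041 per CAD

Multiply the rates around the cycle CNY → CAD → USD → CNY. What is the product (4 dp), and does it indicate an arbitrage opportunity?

1.0152 (arbitrage exists)

Around CNY → CAD → USD → CNY: 1 × 0.17001 × 0.83041 × 7.1912 = 1.015239
Product > 1; profitable direction is CNY → CAD → USD → CNY.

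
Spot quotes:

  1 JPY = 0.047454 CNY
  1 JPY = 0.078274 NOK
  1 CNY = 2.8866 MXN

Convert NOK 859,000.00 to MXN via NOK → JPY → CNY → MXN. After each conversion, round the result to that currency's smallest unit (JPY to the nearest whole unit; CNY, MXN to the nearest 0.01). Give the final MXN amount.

MXN 1,503,263.37

NOK 859,000.00 ÷ 0.078274 = JPY 10,974,270
JPY 10,974,270 × 0.047454 = CNY 520,773.01
CNY 520,773.01 × 2.8866 = MXN 1,503,263.37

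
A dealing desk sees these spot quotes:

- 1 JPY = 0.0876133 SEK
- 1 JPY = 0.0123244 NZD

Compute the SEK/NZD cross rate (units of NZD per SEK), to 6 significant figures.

SEK/NZD = 0.140668

1 SEK ÷ 0.0876133 = 11.4138 JPY
11.4138 JPY × 0.0123244 = 0.140668 NZD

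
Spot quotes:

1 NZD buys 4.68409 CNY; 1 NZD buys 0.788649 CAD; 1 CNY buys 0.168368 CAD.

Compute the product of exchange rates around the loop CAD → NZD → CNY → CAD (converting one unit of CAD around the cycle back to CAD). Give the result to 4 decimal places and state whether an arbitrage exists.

1.0000 (no arbitrage)

Around CAD → NZD → CNY → CAD: 1 ÷ 0.788649 × 4.68409 × 0.168368 = 1.000002
Product ≈ 1 (deviation 0.000%, within rounding noise).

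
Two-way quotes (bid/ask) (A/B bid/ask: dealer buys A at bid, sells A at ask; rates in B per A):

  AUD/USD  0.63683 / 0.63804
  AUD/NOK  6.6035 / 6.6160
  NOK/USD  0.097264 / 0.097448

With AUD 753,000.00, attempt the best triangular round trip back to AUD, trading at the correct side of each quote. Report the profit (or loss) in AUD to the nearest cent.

Best loop AUD → NOK → USD → AUD:
AUD 753,000.00 × 6.6035 (sell AUD at bid) = NOK 4,972,435.50
NOK 4,972,435.50 × 0.097264 (sell NOK at bid) = USD 483,638.97
USD 483,638.97 ÷ 0.63804 (buy AUD at ask) = AUD 758,007.28

Net profit: AUD 5,007.28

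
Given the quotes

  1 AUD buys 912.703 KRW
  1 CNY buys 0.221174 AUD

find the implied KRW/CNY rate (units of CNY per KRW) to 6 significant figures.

1 KRW ÷ 912.703 = 0.00109565 AUD
0.00109565 AUD ÷ 0.221174 = 0.00495378 CNY

KRW/CNY = 0.00495378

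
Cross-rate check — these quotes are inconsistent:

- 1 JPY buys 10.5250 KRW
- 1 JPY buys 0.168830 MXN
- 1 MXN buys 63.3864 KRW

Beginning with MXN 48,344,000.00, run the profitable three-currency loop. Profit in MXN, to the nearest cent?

Profit: MXN 810,828.38

Profitable loop is MXN → KRW → JPY → MXN:
MXN 48,344,000.00 × 63.3864 = KRW 3,064,352,122
KRW 3,064,352,122 ÷ 10.5250 = JPY 291,149,845
JPY 291,149,845 × 0.168830 = MXN 49,154,828.38
Profit = MXN 49,154,828.38 − MXN 48,344,000.00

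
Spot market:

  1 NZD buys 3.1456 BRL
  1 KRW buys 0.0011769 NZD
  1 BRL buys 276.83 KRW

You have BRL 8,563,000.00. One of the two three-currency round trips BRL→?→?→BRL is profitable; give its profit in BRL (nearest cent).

Profit: BRL 212,707.83

Profitable loop is BRL → KRW → NZD → BRL:
BRL 8,563,000.00 × 276.83 = KRW 2,370,495,290
KRW 2,370,495,290 × 0.0011769 = NZD 2,789,835.91
NZD 2,789,835.91 × 3.1456 = BRL 8,775,707.83
Profit = BRL 8,775,707.83 − BRL 8,563,000.00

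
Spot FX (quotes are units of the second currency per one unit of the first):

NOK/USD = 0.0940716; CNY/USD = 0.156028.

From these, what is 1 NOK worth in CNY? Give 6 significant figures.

1 NOK × 0.0940716 = 0.0940716 USD
0.0940716 USD ÷ 0.156028 = 0.602915 CNY

NOK/CNY = 0.602915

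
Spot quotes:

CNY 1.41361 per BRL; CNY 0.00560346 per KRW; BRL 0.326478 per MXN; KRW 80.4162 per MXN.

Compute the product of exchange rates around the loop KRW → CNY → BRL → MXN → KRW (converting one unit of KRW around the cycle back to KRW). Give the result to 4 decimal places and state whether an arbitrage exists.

0.9764 (arbitrage exists)

Around KRW → CNY → BRL → MXN → KRW: 1 × 0.00560346 ÷ 1.41361 ÷ 0.326478 × 80.4162 = 0.976374
Product < 1; profitable direction is KRW → MXN → BRL → CNY → KRW.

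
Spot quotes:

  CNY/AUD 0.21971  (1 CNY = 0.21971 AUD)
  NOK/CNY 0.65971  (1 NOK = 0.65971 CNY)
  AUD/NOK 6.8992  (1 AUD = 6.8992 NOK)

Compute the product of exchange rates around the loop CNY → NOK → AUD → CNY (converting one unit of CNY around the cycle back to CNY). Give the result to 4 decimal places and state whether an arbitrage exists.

1.0000 (no arbitrage)

Around CNY → NOK → AUD → CNY: 1 ÷ 0.65971 ÷ 6.8992 ÷ 0.21971 = 0.999996
Product ≈ 1 (deviation 0.000%, within rounding noise).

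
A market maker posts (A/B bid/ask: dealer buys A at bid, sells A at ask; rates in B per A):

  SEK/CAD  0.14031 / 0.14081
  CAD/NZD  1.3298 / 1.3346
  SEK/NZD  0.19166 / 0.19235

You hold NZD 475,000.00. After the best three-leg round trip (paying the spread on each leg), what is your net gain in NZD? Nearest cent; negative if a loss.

Net profit: NZD 9,440.53

Best loop NZD → CAD → SEK → NZD:
NZD 475,000.00 ÷ 1.3346 (buy CAD at ask) = CAD 355,911.88
CAD 355,911.88 ÷ 0.14081 (buy SEK at ask) = SEK 2,527,603.75
SEK 2,527,603.75 × 0.19166 (sell SEK at bid) = NZD 484,440.53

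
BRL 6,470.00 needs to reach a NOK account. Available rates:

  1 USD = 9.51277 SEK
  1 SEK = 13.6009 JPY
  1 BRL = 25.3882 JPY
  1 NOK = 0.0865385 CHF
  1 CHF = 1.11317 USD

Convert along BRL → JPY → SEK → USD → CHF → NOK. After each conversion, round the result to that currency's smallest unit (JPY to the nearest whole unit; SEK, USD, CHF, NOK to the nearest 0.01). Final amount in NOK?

NOK 13,179.34

BRL 6,470.00 × 25.3882 = JPY 164,262
JPY 164,262 ÷ 13.6009 = SEK 12,077.29
SEK 12,077.29 ÷ 9.51277 = USD 1,269.59
USD 1,269.59 ÷ 1.11317 = CHF 1,140.52
CHF 1,140.52 ÷ 0.0865385 = NOK 13,179.34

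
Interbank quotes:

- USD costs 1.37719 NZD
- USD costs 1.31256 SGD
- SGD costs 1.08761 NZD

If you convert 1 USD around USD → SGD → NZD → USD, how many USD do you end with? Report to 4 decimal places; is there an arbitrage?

Around USD → SGD → NZD → USD: 1 × 1.31256 × 1.08761 ÷ 1.37719 = 1.036570
Product > 1; profitable direction is USD → SGD → NZD → USD.

1.0366 (arbitrage exists)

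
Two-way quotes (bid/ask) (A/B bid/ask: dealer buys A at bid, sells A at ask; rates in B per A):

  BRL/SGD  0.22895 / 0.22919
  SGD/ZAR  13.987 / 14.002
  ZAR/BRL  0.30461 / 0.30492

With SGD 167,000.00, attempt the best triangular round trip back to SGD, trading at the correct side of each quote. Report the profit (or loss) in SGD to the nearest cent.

Best loop SGD → BRL → ZAR → SGD:
SGD 167,000.00 ÷ 0.22919 (buy BRL at ask) = BRL 728,653.08
BRL 728,653.08 ÷ 0.30492 (buy ZAR at ask) = ZAR 2,389,653.29
ZAR 2,389,653.29 ÷ 14.002 (buy SGD at ask) = SGD 170,665.14

Net profit: SGD 3,665.14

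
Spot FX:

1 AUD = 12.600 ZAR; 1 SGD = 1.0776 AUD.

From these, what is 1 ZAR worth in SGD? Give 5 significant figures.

1 ZAR ÷ 12.600 = 0.0793651 AUD
0.0793651 AUD ÷ 1.0776 = 0.0736499 SGD

ZAR/SGD = 0.073650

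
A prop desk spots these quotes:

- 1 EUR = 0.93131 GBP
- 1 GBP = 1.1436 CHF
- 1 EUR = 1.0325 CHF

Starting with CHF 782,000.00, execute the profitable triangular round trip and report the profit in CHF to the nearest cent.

Profit: CHF 24,649.94

Profitable loop is CHF → EUR → GBP → CHF:
CHF 782,000.00 ÷ 1.0325 = EUR 757,384.99
EUR 757,384.99 × 0.93131 = GBP 705,360.21
GBP 705,360.21 × 1.1436 = CHF 806,649.94
Profit = CHF 806,649.94 − CHF 782,000.00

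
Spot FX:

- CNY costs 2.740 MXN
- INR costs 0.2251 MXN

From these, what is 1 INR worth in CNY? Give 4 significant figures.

INR/CNY = 0.08215

1 INR × 0.2251 = 0.2251 MXN
0.2251 MXN ÷ 2.740 = 0.0821533 CNY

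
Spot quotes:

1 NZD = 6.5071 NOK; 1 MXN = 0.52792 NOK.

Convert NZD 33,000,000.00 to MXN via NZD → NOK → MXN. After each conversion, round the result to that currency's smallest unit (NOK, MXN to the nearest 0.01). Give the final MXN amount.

NZD 33,000,000.00 × 6.5071 = NOK 214,734,300.00
NOK 214,734,300.00 ÷ 0.52792 = MXN 406,755,379.60

MXN 406,755,379.60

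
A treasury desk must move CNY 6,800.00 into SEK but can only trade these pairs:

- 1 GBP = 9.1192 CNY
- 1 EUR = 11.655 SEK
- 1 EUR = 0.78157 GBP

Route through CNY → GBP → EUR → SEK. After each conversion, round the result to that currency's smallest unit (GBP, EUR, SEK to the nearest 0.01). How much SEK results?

CNY 6,800.00 ÷ 9.1192 = GBP 745.68
GBP 745.68 ÷ 0.78157 = EUR 954.08
EUR 954.08 × 11.655 = SEK 11,119.80

SEK 11,119.80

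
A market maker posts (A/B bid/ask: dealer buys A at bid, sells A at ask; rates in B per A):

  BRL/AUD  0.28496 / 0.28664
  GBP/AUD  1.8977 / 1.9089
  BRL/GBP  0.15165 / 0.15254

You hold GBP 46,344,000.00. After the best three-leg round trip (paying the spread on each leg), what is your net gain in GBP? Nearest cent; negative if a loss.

Best loop GBP → AUD → BRL → GBP:
GBP 46,344,000.00 × 1.8977 (sell GBP at bid) = AUD 87,947,008.80
AUD 87,947,008.80 ÷ 0.28664 (buy BRL at ask) = BRL 306,820,432.60
BRL 306,820,432.60 × 0.15165 (sell BRL at bid) = GBP 46,529,318.60

Net profit: GBP 185,318.60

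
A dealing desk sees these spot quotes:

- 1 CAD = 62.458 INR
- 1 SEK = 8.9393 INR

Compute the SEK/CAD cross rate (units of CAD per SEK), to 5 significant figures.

1 SEK × 8.9393 = 8.9393 INR
8.9393 INR ÷ 62.458 = 0.143125 CAD

SEK/CAD = 0.14312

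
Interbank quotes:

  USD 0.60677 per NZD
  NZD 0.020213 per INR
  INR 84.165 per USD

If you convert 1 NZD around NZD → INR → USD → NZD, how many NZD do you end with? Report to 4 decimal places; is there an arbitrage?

0.9688 (arbitrage exists)

Around NZD → INR → USD → NZD: 1 ÷ 0.020213 ÷ 84.165 ÷ 0.60677 = 0.968754
Product < 1; profitable direction is NZD → USD → INR → NZD.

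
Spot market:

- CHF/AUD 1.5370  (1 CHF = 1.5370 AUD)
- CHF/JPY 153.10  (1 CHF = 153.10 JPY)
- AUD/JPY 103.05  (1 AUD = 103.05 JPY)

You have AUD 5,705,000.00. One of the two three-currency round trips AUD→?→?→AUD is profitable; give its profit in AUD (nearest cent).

Profit: AUD 197,042.35

Profitable loop is AUD → JPY → CHF → AUD:
AUD 5,705,000.00 × 103.05 = JPY 587,900,250
JPY 587,900,250 ÷ 153.10 = CHF 3,839,975.51
CHF 3,839,975.51 × 1.5370 = AUD 5,902,042.35
Profit = AUD 5,902,042.35 − AUD 5,705,000.00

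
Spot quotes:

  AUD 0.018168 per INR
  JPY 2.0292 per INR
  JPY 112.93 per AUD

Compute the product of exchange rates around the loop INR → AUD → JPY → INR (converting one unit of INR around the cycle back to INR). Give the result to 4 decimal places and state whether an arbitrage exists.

1.0111 (arbitrage exists)

Around INR → AUD → JPY → INR: 1 × 0.018168 × 112.93 ÷ 2.0292 = 1.011094
Product > 1; profitable direction is INR → AUD → JPY → INR.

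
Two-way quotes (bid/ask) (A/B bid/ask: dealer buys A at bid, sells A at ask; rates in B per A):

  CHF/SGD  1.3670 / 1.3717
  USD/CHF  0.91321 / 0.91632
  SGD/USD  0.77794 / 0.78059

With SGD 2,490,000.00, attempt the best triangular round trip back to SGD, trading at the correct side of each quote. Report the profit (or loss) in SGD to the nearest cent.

Best loop SGD → CHF → USD → SGD:
SGD 2,490,000.00 ÷ 1.3717 (buy CHF at ask) = CHF 1,815,265.73
CHF 1,815,265.73 ÷ 0.91632 (buy USD at ask) = USD 1,981,039.08
USD 1,981,039.08 ÷ 0.78059 (buy SGD at ask) = SGD 2,537,874.02

Net profit: SGD 47,874.02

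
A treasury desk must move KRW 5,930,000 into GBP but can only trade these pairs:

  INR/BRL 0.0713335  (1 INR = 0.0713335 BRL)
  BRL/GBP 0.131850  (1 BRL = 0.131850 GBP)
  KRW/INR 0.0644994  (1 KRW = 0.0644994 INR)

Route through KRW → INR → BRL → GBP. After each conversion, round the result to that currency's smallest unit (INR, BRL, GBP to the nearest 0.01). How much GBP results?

GBP 3,597.36

KRW 5,930,000 × 0.0644994 = INR 382,481.44
INR 382,481.44 × 0.0713335 = BRL 27,283.74
BRL 27,283.74 × 0.131850 = GBP 3,597.36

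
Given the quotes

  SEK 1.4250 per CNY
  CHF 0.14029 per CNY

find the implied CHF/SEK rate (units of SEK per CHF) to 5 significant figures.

CHF/SEK = 10.158

1 CHF ÷ 0.14029 = 7.12809 CNY
7.12809 CNY × 1.4250 = 10.1575 SEK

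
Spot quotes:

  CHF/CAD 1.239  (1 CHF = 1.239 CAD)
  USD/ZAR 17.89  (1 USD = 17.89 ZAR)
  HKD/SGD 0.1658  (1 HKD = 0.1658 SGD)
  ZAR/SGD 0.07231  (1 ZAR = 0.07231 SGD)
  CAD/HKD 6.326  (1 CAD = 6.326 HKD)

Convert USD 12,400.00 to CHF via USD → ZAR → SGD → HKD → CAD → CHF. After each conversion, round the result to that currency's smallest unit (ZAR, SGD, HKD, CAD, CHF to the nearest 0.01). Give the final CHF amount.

CHF 12,343.70

USD 12,400.00 × 17.89 = ZAR 221,836.00
ZAR 221,836.00 × 0.07231 = SGD 16,040.96
SGD 16,040.96 ÷ 0.1658 = HKD 96,748.85
HKD 96,748.85 ÷ 6.326 = CAD 15,293.84
CAD 15,293.84 ÷ 1.239 = CHF 12,343.70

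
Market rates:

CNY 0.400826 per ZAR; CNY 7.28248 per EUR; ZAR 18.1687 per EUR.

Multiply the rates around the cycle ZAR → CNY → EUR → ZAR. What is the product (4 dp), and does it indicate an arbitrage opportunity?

1.0000 (no arbitrage)

Around ZAR → CNY → EUR → ZAR: 1 × 0.400826 ÷ 7.28248 × 18.1687 = 1.000001
Product ≈ 1 (deviation 0.000%, within rounding noise).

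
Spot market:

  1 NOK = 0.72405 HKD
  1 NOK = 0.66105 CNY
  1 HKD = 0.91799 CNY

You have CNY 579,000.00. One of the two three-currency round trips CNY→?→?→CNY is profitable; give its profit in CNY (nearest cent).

Profitable loop is CNY → NOK → HKD → CNY:
CNY 579,000.00 ÷ 0.66105 = NOK 875,879.28
NOK 875,879.28 × 0.72405 = HKD 634,180.39
HKD 634,180.39 × 0.91799 = CNY 582,171.26
Profit = CNY 582,171.26 − CNY 579,000.00

Profit: CNY 3,171.26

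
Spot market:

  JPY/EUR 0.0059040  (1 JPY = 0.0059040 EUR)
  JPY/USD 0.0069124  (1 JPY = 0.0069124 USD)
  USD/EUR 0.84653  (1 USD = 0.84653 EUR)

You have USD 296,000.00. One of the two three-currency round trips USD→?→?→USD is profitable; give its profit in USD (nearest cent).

Profit: USD 2,652.97

Profitable loop is USD → JPY → EUR → USD:
USD 296,000.00 ÷ 0.0069124 = JPY 42,821,596
JPY 42,821,596 × 0.0059040 = EUR 252,818.70
EUR 252,818.70 ÷ 0.84653 = USD 298,652.97
Profit = USD 298,652.97 − USD 296,000.00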